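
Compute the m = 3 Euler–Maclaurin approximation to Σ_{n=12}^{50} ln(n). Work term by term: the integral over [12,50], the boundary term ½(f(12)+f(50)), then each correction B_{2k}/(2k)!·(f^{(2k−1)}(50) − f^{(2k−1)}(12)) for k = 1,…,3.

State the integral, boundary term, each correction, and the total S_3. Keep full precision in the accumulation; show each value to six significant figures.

S_3 ≈ 130.975

∫_12^50 ln(x) dx evaluates to 127.782.
½[f(12) + f(50)] = ½[2.48491 + 3.91202] = 3.19846.
Integral + boundary = 130.981.
Correction k=1: B_{2}/2! · (f^{(1)}(50) − f^{(1)}(12)) = 1/12 · (0.0200000 − 0.0833333) = -0.00527778.
Partial sum through k=1: 130.975.
Correction k=2: B_{4}/4! · (f^{(3)}(50) − f^{(3)}(12)) = −1/720 · (1.60000e-05 − 0.00115741) = 1.58529e-06.
Partial sum through k=2: 130.975.
Correction k=3: B_{6}/6! · (f^{(5)}(50) − f^{(5)}(12)) = 1/30240 · (7.68000e-08 − 9.64506e-05) = -3.18696e-09.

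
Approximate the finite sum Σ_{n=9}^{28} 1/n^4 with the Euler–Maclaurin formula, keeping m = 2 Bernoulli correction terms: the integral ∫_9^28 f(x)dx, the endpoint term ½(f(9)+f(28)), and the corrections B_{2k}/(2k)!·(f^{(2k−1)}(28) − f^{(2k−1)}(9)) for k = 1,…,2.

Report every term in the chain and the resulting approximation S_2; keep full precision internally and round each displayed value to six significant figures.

The integral term ∫_9^28 1/x^4 dx = 0.000442063.
Boundary: ½(f(9) + f(28)) = ½(0.000152416 + 1.62693e-06) = 7.70214e-05.
Running total after boundary: 0.000519084.
Order-1 term: 1/12 · (-2.32418e-07 − (-6.77404e-05)) = 5.62566e-06.
Partial sum through k=1: 0.000524710.
Order-2 term: −1/720 · (-8.89355e-09 − (-2.50890e-05)) = -3.48335e-08.

S_2 ≈ 0.000524675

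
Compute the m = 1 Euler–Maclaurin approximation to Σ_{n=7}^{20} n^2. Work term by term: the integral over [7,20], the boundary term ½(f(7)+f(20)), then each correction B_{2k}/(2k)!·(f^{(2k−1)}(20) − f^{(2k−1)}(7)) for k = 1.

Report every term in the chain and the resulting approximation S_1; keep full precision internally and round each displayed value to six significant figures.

S_1 ≈ 2779.00

Integral: ∫_7^20 x^2 dx = 2552.33.
Boundary: ½(f(7) + f(20)) = ½(49.0000 + 400.000) = 224.500.
Running total after boundary: 2776.83.
k=1: B_{2}/(2)! × [f^{(1)}(20) − f^{(1)}(7)] = 1/12 × (40.0000 − 14.0000) = 2.16667.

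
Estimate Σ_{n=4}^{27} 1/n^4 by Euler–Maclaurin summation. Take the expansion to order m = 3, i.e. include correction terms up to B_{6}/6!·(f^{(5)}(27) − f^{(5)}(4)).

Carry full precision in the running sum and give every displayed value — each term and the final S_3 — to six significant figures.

S_3 ≈ 0.00746164

Integral: ∫_4^27 1/x^4 dx = 0.00519140.
Endpoint term: (f(4) + f(27))/2 = (0.00390625 + 1.88168e-06)/2 = 0.00195407.
Running total after boundary: 0.00714546.
Correction k=1: B_{2}/2! · (f^{(1)}(27) − f^{(1)}(4)) = 1/12 · (-2.78767e-07 − (-0.00390625)) = 0.000325498.
Partial sum through k=1: 0.00747096.
Correction k=2: B_{4}/4! · (f^{(3)}(27) − f^{(3)}(4)) = −1/720 · (-1.14719e-08 − (-0.00732422)) = -1.01725e-05.
Partial sum through k=2: 0.00746079.
Correction k=3: B_{6}/6! · (f^{(5)}(27) − f^{(5)}(4)) = 1/30240 · (-8.81242e-10 − (-0.0256348)) = 8.47710e-07.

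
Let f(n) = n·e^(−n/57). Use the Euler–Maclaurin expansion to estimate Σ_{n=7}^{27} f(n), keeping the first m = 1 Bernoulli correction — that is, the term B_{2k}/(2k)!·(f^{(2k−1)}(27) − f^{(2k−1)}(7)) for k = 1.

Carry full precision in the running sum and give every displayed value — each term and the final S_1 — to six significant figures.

S_1 ≈ 256.375

Integral: ∫_7^27 x·e^(−x/57) dx = 244.910.
Boundary: ½(f(7) + f(27)) = ½(6.19104 + 16.8130) = 11.5020.
Integral + boundary = 256.412.
Order-1 term: 1/12 · (0.327739 − 0.775820) = -0.0373401.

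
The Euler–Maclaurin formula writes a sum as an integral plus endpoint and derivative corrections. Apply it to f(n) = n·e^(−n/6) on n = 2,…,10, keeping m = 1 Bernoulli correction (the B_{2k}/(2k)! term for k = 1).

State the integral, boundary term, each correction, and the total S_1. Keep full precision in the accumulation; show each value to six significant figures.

Integral: ∫_2^10 x·e^(−x/6) dx = 16.2614.
Boundary: ½(f(2) + f(10)) = ½(1.43306 + 1.88876) = 1.66091.
Running total after boundary: 17.9224.
Correction k=1: B_{2}/2! · (f^{(1)}(10) − f^{(1)}(2)) = 1/12 · (-0.125917 − 0.477688) = -0.0503004.

S_1 ≈ 17.8721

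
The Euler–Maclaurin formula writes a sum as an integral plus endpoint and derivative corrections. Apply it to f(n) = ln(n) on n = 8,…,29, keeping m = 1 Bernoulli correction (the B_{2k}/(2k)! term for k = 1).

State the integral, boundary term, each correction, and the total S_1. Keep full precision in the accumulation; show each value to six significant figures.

S_1 ≈ 62.7319

Integral: ∫_8^29 ln(x) dx = 60.0160.
Boundary: ½(f(8) + f(29)) = ½(2.07944 + 3.36730) = 2.72337.
So far: 62.7394.
Correction k=1: B_{2}/2! · (f^{(1)}(29) − f^{(1)}(8)) = 1/12 · (0.0344828 − 0.125000) = -0.00754310.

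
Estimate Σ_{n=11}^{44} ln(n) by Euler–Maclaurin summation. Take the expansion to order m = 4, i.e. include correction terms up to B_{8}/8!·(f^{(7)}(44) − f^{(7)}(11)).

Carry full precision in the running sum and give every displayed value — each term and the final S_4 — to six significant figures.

The integral term ∫_11^44 ln(x) dx = 107.127.
Endpoint term: (f(11) + f(44))/2 = (2.39790 + 3.78419)/2 = 3.09104.
Integral + boundary = 110.219.
Order-1 term: 1/12 · (0.0227273 − 0.0909091) = -0.00568182.
After k=1: 110.213.
Order-2 term: −1/720 · (2.34786e-05 − 0.00150263) = 2.05438e-06.
After k=2: 110.213.
Order-3 term: 1/30240 · (1.45528e-07 − 0.000149021) = -4.92313e-09.
After k=3: 110.213.
Order-4 term: −1/1209600 · (2.25509e-09 − 3.69474e-05) = 3.05433e-11.

S_4 ≈ 110.213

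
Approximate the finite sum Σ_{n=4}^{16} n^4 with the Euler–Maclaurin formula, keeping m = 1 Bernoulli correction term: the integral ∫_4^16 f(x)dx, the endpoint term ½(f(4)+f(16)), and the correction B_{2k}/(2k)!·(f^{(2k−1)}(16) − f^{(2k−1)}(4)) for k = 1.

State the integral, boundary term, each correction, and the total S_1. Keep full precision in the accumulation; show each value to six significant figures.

The integral term ∫_4^16 x^4 dx = 209510.
Endpoint term: (f(4) + f(16))/2 = (256.000 + 65536.0)/2 = 32896.0.
So far: 242406.
Order-1 term: 1/12 · (16384.0 − 256.000) = 1344.00.

S_1 ≈ 243750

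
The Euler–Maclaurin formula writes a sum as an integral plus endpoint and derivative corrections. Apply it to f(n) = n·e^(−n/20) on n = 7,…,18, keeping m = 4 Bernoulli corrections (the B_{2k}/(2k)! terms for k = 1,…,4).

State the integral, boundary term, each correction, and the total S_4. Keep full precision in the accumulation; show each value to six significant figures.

Integral: ∫_7^18 x·e^(−x/20) dx = 71.5386.
Boundary: ½(f(7) + f(18)) = ½(4.93282 + 7.31825) = 6.12554.
Running total after boundary: 77.6642.
Order-1 term: 1/12 · (0.0406570 − 0.458047) = -0.0347825.
After k=1: 77.6294.
Order-2 term: −1/720 · (0.00213449 − 0.00466856) = 3.51954e-06.
After k=2: 77.6294.
Order-3 term: 1/30240 · (1.04183e-05 − 2.04800e-05) = -3.32727e-10.
After k=3: 77.6294.
Order-4 term: −1/1209600 · (3.87512e-08 − 7.32215e-08) = 2.84973e-14.

S_4 ≈ 77.6294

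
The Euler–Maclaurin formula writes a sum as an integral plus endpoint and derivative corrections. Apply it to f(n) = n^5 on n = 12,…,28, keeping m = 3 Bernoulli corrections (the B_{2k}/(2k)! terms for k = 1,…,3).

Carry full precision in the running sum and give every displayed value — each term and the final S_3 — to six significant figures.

Integral: ∫_12^28 x^5 dx = 7.98174e+07.
½[f(12) + f(28)] = ½[248832 + 1.72104e+07] = 8.72960e+06.
Integral + boundary = 8.85470e+07.
k=1: B_{2}/(2)! × [f^{(1)}(28) − f^{(1)}(12)] = 1/12 × (3.07328e+06 − 103680) = 247467.
Partial sum through k=1: 8.87945e+07.
k=2: B_{4}/(4)! × [f^{(3)}(28) − f^{(3)}(12)] = −1/720 × (47040.0 − 8640.00) = -53.3333.
Partial sum through k=2: 8.87944e+07.
k=3: B_{6}/(6)! × [f^{(5)}(28) − f^{(5)}(12)] = 1/30240 × (120.000 − 120.000) = 0.00000.

S_3 ≈ 8.87944e+07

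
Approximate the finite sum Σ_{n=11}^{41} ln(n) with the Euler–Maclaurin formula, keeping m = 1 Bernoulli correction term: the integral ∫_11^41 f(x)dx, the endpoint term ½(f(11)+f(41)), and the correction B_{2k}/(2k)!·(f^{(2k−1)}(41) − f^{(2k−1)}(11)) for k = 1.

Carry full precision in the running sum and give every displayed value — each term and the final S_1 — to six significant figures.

Integral: ∫_11^41 ln(x) dx = 95.8796.
Boundary: ½(f(11) + f(41)) = ½(2.39790 + 3.71357) = 3.05573.
Integral + boundary = 98.9353.
Order-1 term: 1/12 · (0.0243902 − 0.0909091) = -0.00554324.

S_1 ≈ 98.9298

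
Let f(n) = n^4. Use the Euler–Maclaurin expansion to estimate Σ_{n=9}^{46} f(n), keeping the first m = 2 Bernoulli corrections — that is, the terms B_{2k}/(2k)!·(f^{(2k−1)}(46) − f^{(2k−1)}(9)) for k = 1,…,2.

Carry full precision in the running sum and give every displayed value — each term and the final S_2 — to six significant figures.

Integral: ∫_9^46 x^4 dx = 4.11808e+07.
Boundary: ½(f(9) + f(46)) = ½(6561.00 + 4.47746e+06) = 2.24201e+06.
So far: 4.34228e+07.
Order-1 term: 1/12 · (389344 − 2916.00) = 32202.3.
Running total after k=1: 4.34550e+07.
Order-2 term: −1/720 · (1104.00 − 216.000) = -1.23333.

S_2 ≈ 4.34550e+07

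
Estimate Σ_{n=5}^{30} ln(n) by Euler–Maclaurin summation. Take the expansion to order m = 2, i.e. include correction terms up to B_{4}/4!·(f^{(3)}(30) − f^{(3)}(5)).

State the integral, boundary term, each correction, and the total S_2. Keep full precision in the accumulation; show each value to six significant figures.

Integral: ∫_5^30 ln(x) dx = 68.9887.
Boundary: ½(f(5) + f(30)) = ½(1.60944 + 3.40120) = 2.50532.
Integral + boundary = 71.4940.
Order-1 term: 1/12 · (0.0333333 − 0.200000) = -0.0138889.
Running total after k=1: 71.4802.
Order-2 term: −1/720 · (7.40741e-05 − 0.0160000) = 2.21193e-05.

S_2 ≈ 71.4802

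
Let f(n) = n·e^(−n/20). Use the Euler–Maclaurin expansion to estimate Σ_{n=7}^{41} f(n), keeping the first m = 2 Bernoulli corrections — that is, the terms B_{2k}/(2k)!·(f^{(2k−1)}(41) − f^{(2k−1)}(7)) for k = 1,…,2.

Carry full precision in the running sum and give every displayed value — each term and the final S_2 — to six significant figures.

Integral: ∫_7^41 x·e^(−x/20) dx = 223.475.
Endpoint term: (f(7) + f(41))/2 = (4.93282 + 5.27813)/2 = 5.10547.
So far: 228.580.
k=1: B_{2}/(2)! × [f^{(1)}(41) − f^{(1)}(7)] = 1/12 × (-0.135172 − 0.458047) = -0.0494349.
Running total after k=1: 228.531.
k=2: B_{4}/(4)! × [f^{(3)}(41) − f^{(3)}(7)] = −1/720 × (0.000305745 − 0.00466856) = 6.05946e-06.

S_2 ≈ 228.531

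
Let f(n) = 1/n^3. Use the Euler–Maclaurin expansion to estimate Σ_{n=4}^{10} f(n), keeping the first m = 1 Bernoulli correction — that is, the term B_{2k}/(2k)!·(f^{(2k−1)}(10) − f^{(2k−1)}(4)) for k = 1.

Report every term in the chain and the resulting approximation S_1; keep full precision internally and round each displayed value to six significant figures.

S_1 ≈ 0.0355141

The integral term ∫_4^10 1/x^3 dx = 0.0262500.
Boundary: ½(f(4) + f(10)) = ½(0.0156250 + 0.00100000) = 0.00831250.
Running total after boundary: 0.0345625.
k=1: B_{2}/(2)! × [f^{(1)}(10) − f^{(1)}(4)] = 1/12 × (-0.000300000 − (-0.0117188)) = 0.000951563.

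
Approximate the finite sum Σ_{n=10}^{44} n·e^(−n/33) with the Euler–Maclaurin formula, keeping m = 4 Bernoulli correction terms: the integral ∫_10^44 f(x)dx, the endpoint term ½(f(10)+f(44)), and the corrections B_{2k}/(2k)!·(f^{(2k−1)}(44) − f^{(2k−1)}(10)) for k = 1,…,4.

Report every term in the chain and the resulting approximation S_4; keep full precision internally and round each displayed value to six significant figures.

Integral: ∫_10^44 x·e^(−x/33) dx = 378.240.
Boundary: ½(f(10) + f(44)) = ½(7.38577 + 11.5983) = 9.49202.
Integral + boundary = 387.732.
Correction k=1: B_{2}/2! · (f^{(1)}(44) − f^{(1)}(10)) = 1/12 · (-0.0878657 − 0.514766) = -0.0502193.
Running total after k=1: 387.682.
Correction k=2: B_{4}/4! · (f^{(3)}(44) − f^{(3)}(10)) = −1/720 · (0.000403424 − 0.00182913) = 1.98014e-06.
Running total after k=2: 387.682.
Correction k=3: B_{6}/6! · (f^{(5)}(44) − f^{(5)}(10)) = 1/30240 · (8.14998e-07 − 2.92521e-06) = -6.97823e-11.
Running total after k=3: 387.682.
Correction k=4: B_{8}/8! · (f^{(7)}(44) − f^{(7)}(10)) = −1/1209600 · (1.15660e-09 − 3.82993e-09) = 2.21009e-15.

S_4 ≈ 387.682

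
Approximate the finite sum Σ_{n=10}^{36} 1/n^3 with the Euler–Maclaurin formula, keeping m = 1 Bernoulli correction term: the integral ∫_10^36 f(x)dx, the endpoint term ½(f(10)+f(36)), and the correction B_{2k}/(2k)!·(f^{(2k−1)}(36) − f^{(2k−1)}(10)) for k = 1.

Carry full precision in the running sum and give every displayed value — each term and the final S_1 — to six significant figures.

S_1 ≈ 0.00514977

∫_10^36 1/x^3 dx evaluates to 0.00461420.
½[f(10) + f(36)] = ½[0.00100000 + 2.14335e-05] = 0.000510717.
Running total after boundary: 0.00512491.
Correction k=1: B_{2}/2! · (f^{(1)}(36) − f^{(1)}(10)) = 1/12 · (-1.78612e-06 − (-0.000300000)) = 2.48512e-05.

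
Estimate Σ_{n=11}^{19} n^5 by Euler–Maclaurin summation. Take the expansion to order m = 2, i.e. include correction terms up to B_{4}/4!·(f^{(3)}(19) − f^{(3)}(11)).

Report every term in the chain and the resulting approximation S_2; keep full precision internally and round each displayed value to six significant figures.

S_2 ≈ 8.91248e+06

The integral term ∫_11^19 x^5 dx = 7.54572e+06.
½[f(11) + f(19)] = ½[161051 + 2.47610e+06] = 1.31858e+06.
Integral + boundary = 8.86430e+06.
Order-1 term: 1/12 · (651605 − 73205.0) = 48200.0.
After k=1: 8.91250e+06.
Order-2 term: −1/720 · (21660.0 − 7260.00) = -20.0000.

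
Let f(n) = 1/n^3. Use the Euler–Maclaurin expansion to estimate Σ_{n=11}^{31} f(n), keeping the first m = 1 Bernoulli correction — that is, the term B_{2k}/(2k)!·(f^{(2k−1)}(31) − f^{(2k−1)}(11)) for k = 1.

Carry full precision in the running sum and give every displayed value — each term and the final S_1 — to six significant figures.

Integral: ∫_11^31 1/x^3 dx = 0.00361194.
½[f(11) + f(31)] = ½[0.000751315 + 3.35672e-05] = 0.000392441.
So far: 0.00400438.
Correction k=1: B_{2}/2! · (f^{(1)}(31) − f^{(1)}(11)) = 1/12 · (-3.24844e-06 − (-0.000204904)) = 1.68046e-05.

S_1 ≈ 0.00402119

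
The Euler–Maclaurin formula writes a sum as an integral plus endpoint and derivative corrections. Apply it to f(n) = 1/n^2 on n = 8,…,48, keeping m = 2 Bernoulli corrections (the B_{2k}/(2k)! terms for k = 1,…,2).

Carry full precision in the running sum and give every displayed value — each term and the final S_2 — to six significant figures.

∫_8^48 1/x^2 dx evaluates to 0.104167.
Boundary: ½(f(8) + f(48)) = ½(0.0156250 + 0.000434028) = 0.00802951.
So far: 0.112196.
k=1: B_{2}/(2)! × [f^{(1)}(48) − f^{(1)}(8)] = 1/12 × (-1.80845e-05 − (-0.00390625)) = 0.000324014.
Running total after k=1: 0.112520.
k=2: B_{4}/(4)! × [f^{(3)}(48) − f^{(3)}(8)] = −1/720 × (-9.41901e-08 − (-0.000732422)) = -1.01712e-06.

S_2 ≈ 0.112519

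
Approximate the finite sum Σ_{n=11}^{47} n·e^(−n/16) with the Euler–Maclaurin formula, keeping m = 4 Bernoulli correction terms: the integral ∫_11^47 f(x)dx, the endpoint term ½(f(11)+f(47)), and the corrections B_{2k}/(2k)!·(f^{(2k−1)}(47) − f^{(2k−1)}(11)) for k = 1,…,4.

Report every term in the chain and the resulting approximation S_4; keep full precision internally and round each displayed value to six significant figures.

S_4 ≈ 167.791

The integral term ∫_11^47 x·e^(−x/16) dx = 163.801.
Endpoint term: (f(11) + f(47))/2 = (5.53115 + 2.49091)/2 = 4.01103.
Running total after boundary: 167.812.
Correction k=1: B_{2}/2! · (f^{(1)}(47) − f^{(1)}(11)) = 1/12 · (-0.102684 − 0.157135) = -0.0216516.
Running total after k=1: 167.791.
Correction k=2: B_{4}/4! · (f^{(3)}(47) − f^{(3)}(11)) = −1/720 · (1.29390e-05 − 0.00454218) = 6.29061e-06.
Running total after k=2: 167.791.
Correction k=3: B_{6}/6! · (f^{(5)}(47) − f^{(5)}(11)) = 1/30240 · (1.66792e-06 − 3.30881e-05) = -1.03903e-09.
Running total after k=3: 167.791.
Correction k=4: B_{8}/8! · (f^{(7)}(47) − f^{(7)}(11)) = −1/1209600 · (1.28332e-08 − 1.89193e-07) = 1.45800e-13.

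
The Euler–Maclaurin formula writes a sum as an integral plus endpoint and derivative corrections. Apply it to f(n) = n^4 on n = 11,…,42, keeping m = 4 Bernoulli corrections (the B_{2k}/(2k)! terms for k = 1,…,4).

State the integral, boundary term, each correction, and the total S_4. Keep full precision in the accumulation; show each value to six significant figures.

S_4 ≈ 2.76935e+07

The integral term ∫_11^42 x^4 dx = 2.61060e+07.
Boundary: ½(f(11) + f(42)) = ½(14641.0 + 3.11170e+06) = 1.56317e+06.
Integral + boundary = 2.76692e+07.
k=1: B_{2}/(2)! × [f^{(1)}(42) − f^{(1)}(11)] = 1/12 × (296352 − 5324.00) = 24252.3.
Running total after k=1: 2.76935e+07.
k=2: B_{4}/(4)! × [f^{(3)}(42) − f^{(3)}(11)] = −1/720 × (1008.00 − 264.000) = -1.03333.
Running total after k=2: 2.76935e+07.
k=3: B_{6}/(6)! × [f^{(5)}(42) − f^{(5)}(11)] = 1/30240 × (0.00000 − 0.00000) = 0.00000.
Running total after k=3: 2.76935e+07.
k=4: B_{8}/(8)! × [f^{(7)}(42) − f^{(7)}(11)] = −1/1209600 × (0.00000 − 0.00000) = 0.00000.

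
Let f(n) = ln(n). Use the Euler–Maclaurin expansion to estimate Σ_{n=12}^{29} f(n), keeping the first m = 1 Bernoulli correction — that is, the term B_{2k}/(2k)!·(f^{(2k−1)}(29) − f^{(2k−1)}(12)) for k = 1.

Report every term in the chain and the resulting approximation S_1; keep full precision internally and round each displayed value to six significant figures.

S_1 ≈ 53.7547

The integral term ∫_12^29 ln(x) dx = 50.8327.
½[f(12) + f(29)] = ½[2.48491 + 3.36730] = 2.92610.
So far: 53.7588.
Correction k=1: B_{2}/2! · (f^{(1)}(29) − f^{(1)}(12)) = 1/12 · (0.0344828 − 0.0833333) = -0.00407088.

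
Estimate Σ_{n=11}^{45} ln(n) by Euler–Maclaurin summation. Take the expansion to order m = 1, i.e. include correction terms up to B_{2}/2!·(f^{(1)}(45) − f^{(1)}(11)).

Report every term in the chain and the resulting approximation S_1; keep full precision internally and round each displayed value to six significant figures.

S_1 ≈ 114.020

The integral term ∫_11^45 ln(x) dx = 110.923.
Boundary: ½(f(11) + f(45)) = ½(2.39790 + 3.80666) = 3.10228.
Running total after boundary: 114.025.
Correction k=1: B_{2}/2! · (f^{(1)}(45) − f^{(1)}(11)) = 1/12 · (0.0222222 − 0.0909091) = -0.00572391.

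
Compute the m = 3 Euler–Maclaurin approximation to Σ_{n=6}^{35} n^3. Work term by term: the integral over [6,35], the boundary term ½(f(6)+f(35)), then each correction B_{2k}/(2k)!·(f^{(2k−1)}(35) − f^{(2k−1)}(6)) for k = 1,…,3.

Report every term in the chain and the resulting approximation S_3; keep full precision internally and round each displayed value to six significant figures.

The integral term ∫_6^35 x^3 dx = 374832.
Endpoint term: (f(6) + f(35))/2 = (216.000 + 42875.0)/2 = 21545.5.
Running total after boundary: 396378.
Order-1 term: 1/12 · (3675.00 − 108.000) = 297.250.
Running total after k=1: 396675.
Order-2 term: −1/720 · (6.00000 − 6.00000) = 0.00000.
Running total after k=2: 396675.
Order-3 term: 1/30240 · (0.00000 − 0.00000) = 0.00000.

S_3 ≈ 396675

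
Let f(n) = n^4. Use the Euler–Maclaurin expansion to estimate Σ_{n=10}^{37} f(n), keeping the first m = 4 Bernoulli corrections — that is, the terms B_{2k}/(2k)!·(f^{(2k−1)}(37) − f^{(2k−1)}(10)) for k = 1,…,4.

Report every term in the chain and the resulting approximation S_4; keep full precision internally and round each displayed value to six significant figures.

Integral: ∫_10^37 x^4 dx = 1.38488e+07.
Boundary: ½(f(10) + f(37)) = ½(10000.0 + 1.87416e+06) = 942080.
So far: 1.47909e+07.
k=1: B_{2}/(2)! × [f^{(1)}(37) − f^{(1)}(10)] = 1/12 × (202612 − 4000.00) = 16551.0.
After k=1: 1.48074e+07.
k=2: B_{4}/(4)! × [f^{(3)}(37) − f^{(3)}(10)] = −1/720 × (888.000 − 240.000) = -0.900000.
After k=2: 1.48074e+07.
k=3: B_{6}/(6)! × [f^{(5)}(37) − f^{(5)}(10)] = 1/30240 × (0.00000 − 0.00000) = 0.00000.
After k=3: 1.48074e+07.
k=4: B_{8}/(8)! × [f^{(7)}(37) − f^{(7)}(10)] = −1/1209600 × (0.00000 − 0.00000) = 0.00000.

S_4 ≈ 1.48074e+07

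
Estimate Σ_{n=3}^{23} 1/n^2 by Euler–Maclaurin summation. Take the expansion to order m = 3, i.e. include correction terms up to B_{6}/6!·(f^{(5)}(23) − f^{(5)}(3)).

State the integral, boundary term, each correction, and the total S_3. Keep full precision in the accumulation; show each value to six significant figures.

Integral: ∫_3^23 1/x^2 dx = 0.289855.
Boundary: ½(f(3) + f(23)) = ½(0.111111 + 0.00189036) = 0.0565007.
So far: 0.346356.
Order-1 term: 1/12 · (-0.000164379 − (-0.0740741)) = 0.00615914.
Running total after k=1: 0.352515.
Order-2 term: −1/720 · (-3.72883e-06 − (-0.0987654)) = -0.000137169.
Running total after k=2: 0.352378.
Order-3 term: 1/30240 · (-2.11465e-07 − (-0.329218)) = 1.08868e-05.

S_3 ≈ 0.352389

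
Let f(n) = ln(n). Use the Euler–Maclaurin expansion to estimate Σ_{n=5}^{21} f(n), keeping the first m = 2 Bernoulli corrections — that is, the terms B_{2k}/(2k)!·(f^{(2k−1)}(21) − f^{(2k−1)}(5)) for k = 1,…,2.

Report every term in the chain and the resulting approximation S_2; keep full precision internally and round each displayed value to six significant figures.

S_2 ≈ 42.2021

The integral term ∫_5^21 ln(x) dx = 39.8878.
Endpoint term: (f(5) + f(21))/2 = (1.60944 + 3.04452)/2 = 2.32698.
Integral + boundary = 42.2148.
Order-1 term: 1/12 · (0.0476190 − 0.200000) = -0.0126984.
Running total after k=1: 42.2021.
Order-2 term: −1/720 · (0.000215959 − 0.0160000) = 2.19223e-05.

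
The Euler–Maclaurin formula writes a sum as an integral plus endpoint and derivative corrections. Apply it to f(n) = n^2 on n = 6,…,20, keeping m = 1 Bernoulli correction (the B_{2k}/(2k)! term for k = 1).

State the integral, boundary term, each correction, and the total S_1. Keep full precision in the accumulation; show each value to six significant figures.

S_1 ≈ 2815.00

∫_6^20 x^2 dx evaluates to 2594.67.
Endpoint term: (f(6) + f(20))/2 = (36.0000 + 400.000)/2 = 218.000.
Running total after boundary: 2812.67.
k=1: B_{2}/(2)! × [f^{(1)}(20) − f^{(1)}(6)] = 1/12 × (40.0000 − 12.0000) = 2.33333.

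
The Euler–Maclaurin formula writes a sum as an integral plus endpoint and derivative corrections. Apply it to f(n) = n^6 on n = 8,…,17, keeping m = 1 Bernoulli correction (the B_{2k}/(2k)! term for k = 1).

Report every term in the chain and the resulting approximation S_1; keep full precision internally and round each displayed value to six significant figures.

The integral term ∫_8^17 x^6 dx = 5.83202e+07.
½[f(8) + f(17)] = ½[262144 + 2.41376e+07] = 1.21999e+07.
Running total after boundary: 7.05201e+07.
k=1: B_{2}/(2)! × [f^{(1)}(17) − f^{(1)}(8)] = 1/12 × (8.51914e+06 − 196608) = 693544.

S_1 ≈ 7.12136e+07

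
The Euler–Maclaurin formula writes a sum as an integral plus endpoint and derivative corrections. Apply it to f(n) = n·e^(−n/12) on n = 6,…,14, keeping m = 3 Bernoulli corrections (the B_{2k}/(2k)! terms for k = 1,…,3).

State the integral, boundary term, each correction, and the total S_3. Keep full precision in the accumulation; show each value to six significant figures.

S_3 ≈ 37.8226

The integral term ∫_6^14 x·e^(−x/12) dx = 33.8528.
Boundary: ½(f(6) + f(14)) = ½(3.63918 + 4.35965) = 3.99941.
Integral + boundary = 37.8522.
Correction k=1: B_{2}/2! · (f^{(1)}(14) − f^{(1)}(6)) = 1/12 · (-0.0519005 − 0.303265) = -0.0295972.
After k=1: 37.8226.
Correction k=2: B_{4}/4! · (f^{(3)}(14) − f^{(3)}(6)) = −1/720 · (0.00396462 − 0.0105300) = 9.11864e-06.
After k=2: 37.8226.
Correction k=3: B_{6}/6! · (f^{(5)}(14) − f^{(5)}(6)) = 1/30240 · (5.75671e-05 − 0.000131626) = -2.44902e-09.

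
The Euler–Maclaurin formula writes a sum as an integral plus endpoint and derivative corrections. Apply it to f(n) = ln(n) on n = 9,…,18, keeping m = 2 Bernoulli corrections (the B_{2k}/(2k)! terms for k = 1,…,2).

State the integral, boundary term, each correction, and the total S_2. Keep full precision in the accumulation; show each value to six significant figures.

S_2 ≈ 25.7908

∫_9^18 ln(x) dx evaluates to 23.2517.
Endpoint term: (f(9) + f(18))/2 = (2.19722 + 2.89037)/2 = 2.54380.
Running total after boundary: 25.7955.
Correction k=1: B_{2}/2! · (f^{(1)}(18) − f^{(1)}(9)) = 1/12 · (0.0555556 − 0.111111) = -0.00462963.
Running total after k=1: 25.7908.
Correction k=2: B_{4}/4! · (f^{(3)}(18) − f^{(3)}(9)) = −1/720 · (0.000342936 − 0.00274348) = 3.33410e-06.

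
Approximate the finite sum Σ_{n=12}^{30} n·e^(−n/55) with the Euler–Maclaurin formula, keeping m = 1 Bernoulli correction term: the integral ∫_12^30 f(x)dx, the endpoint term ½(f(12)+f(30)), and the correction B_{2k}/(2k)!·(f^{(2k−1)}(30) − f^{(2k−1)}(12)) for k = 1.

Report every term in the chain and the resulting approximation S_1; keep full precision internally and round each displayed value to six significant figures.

Integral: ∫_12^30 x·e^(−x/55) dx = 253.135.
Boundary: ½(f(12) + f(30)) = ½(9.64775 + 17.3873) = 13.5175.
Running total after boundary: 266.653.
Correction k=1: B_{2}/2! · (f^{(1)}(30) − f^{(1)}(12)) = 1/12 · (0.263445 − 0.628566) = -0.0304267.

S_1 ≈ 266.622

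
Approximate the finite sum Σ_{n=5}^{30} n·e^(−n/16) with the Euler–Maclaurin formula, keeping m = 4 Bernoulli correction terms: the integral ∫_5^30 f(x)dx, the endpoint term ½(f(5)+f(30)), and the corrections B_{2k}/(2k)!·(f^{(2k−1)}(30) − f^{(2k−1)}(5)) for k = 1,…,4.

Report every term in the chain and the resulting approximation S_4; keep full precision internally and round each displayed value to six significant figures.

S_4 ≈ 137.030

∫_5^30 x·e^(−x/16) dx evaluates to 132.954.
Endpoint term: (f(5) + f(30))/2 = (3.65808 + 4.60065)/2 = 4.12936.
So far: 137.083.
Order-1 term: 1/12 · (-0.134186 − 0.502986) = -0.0530976.
After k=1: 137.030.
Order-2 term: −1/720 · (0.000673923 − 0.00768054) = 9.73141e-06.
After k=2: 137.030.
Order-3 term: 1/30240 · (7.31253e-06 − 5.23292e-05) = -1.48865e-09.
After k=3: 137.030.
Order-4 term: −1/1209600 · (4.68459e-08 − 2.91626e-07) = 2.02365e-13.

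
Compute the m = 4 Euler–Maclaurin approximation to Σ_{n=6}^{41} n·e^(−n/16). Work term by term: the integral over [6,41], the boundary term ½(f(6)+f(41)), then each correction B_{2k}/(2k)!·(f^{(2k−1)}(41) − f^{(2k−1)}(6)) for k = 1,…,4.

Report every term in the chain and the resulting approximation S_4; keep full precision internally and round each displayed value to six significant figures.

∫_6^41 x·e^(−x/16) dx evaluates to 171.600.
Boundary: ½(f(6) + f(41)) = ½(4.12374 + 3.16158) = 3.64266.
So far: 175.243.
Correction k=1: B_{2}/2! · (f^{(1)}(41) − f^{(1)}(6)) = 1/12 · (-0.120487 − 0.429556) = -0.0458369.
Running total after k=1: 175.197.
Correction k=2: B_{4}/4! · (f^{(3)}(41) − f^{(3)}(6)) = −1/720 · (0.000131783 − 0.00704740) = 9.60502e-06.
Running total after k=2: 175.197.
Correction k=3: B_{6}/6! · (f^{(5)}(41) − f^{(5)}(6)) = 1/30240 · (2.86804e-06 − 4.85033e-05) = -1.50910e-09.
Running total after k=3: 175.197.
Correction k=4: B_{8}/8! · (f^{(7)}(41) − f^{(7)}(6)) = −1/1209600 · (2.03957e-08 − 2.71397e-07) = 2.07508e-13.

S_4 ≈ 175.197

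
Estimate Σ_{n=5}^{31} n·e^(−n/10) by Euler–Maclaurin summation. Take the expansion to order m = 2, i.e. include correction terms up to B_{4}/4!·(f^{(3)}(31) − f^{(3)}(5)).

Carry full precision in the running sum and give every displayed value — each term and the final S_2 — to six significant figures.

The integral term ∫_5^31 x·e^(−x/10) dx = 72.5094.
Boundary: ½(f(5) + f(31)) = ½(3.03265 + 1.39653) = 2.21459.
Integral + boundary = 74.7240.
k=1: B_{2}/(2)! × [f^{(1)}(31) − f^{(1)}(5)] = 1/12 × (-0.0946033 − 0.303265) = -0.0331557.
Partial sum through k=1: 74.6909.
k=2: B_{4}/(4)! × [f^{(3)}(31) − f^{(3)}(5)] = −1/720 × (-4.50492e-05 − 0.0151633) = 2.11227e-05.

S_2 ≈ 74.6909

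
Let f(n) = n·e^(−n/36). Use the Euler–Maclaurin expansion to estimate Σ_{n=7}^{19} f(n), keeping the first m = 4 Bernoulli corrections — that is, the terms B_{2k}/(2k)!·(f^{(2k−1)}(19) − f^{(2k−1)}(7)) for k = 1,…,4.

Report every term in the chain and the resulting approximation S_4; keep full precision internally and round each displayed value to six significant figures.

Integral: ∫_7^19 x·e^(−x/36) dx = 106.425.
Boundary: ½(f(7) + f(19)) = ½(5.76304 + 11.2084) = 8.48571.
So far: 114.911.
k=1: B_{2}/(2)! × [f^{(1)}(19) − f^{(1)}(7)] = 1/12 × (0.278571 − 0.663207) = -0.0320531.
Partial sum through k=1: 114.879.
k=2: B_{4}/(4)! × [f^{(3)}(19) − f^{(3)}(7)] = −1/720 × (0.00112531 − 0.00178225) = 9.12414e-07.
Partial sum through k=2: 114.879.
k=3: B_{6}/(6)! × [f^{(5)}(19) − f^{(5)}(7)] = 1/30240 × (1.57073e-06 − 2.35552e-06) = -2.59521e-11.
Partial sum through k=3: 114.879.
k=4: B_{8}/(8)! × [f^{(7)}(19) − f^{(7)}(7)] = −1/1209600 × (1.75399e-09 − 2.57396e-09) = 6.77887e-16.

S_4 ≈ 114.879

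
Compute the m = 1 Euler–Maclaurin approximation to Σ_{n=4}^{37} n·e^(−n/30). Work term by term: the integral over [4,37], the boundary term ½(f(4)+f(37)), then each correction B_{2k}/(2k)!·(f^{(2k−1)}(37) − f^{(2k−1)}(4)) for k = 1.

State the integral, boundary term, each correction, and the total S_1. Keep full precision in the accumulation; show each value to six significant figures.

S_1 ≈ 314.195

Integral: ∫_4^37 x·e^(−x/30) dx = 307.124.
Boundary: ½(f(4) + f(37)) = ½(3.50069 + 10.7788) = 7.13976.
So far: 314.264.
k=1: B_{2}/(2)! × [f^{(1)}(37) − f^{(1)}(4)] = 1/12 × (-0.0679746 − 0.758484) = -0.0688715.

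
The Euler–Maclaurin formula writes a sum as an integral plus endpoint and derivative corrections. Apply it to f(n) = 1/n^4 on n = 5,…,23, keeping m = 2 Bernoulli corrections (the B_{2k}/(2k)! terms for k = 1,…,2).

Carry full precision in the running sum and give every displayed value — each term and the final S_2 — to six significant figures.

S_2 ≈ 0.00354554

Integral: ∫_5^23 1/x^4 dx = 0.00263927.
Endpoint term: (f(5) + f(23))/2 = (0.00160000 + 3.57346e-06)/2 = 0.000801787.
Integral + boundary = 0.00344106.
Correction k=1: B_{2}/2! · (f^{(1)}(23) − f^{(1)}(5)) = 1/12 · (-6.21471e-07 − (-0.00128000)) = 0.000106615.
After k=1: 0.00354767.
Correction k=2: B_{4}/4! · (f^{(3)}(23) − f^{(3)}(5)) = −1/720 · (-3.52441e-08 − (-0.00153600)) = -2.13328e-06.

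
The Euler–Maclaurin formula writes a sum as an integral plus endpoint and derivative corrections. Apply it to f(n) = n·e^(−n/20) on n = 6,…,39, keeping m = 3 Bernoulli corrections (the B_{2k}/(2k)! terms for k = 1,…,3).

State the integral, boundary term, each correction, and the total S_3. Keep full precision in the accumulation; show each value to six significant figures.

S_3 ≈ 222.284

The integral term ∫_6^39 x·e^(−x/20) dx = 217.342.
Endpoint term: (f(6) + f(39))/2 = (4.44491 + 5.54869)/2 = 4.99680.
Running total after boundary: 222.339.
Order-1 term: 1/12 · (-0.135160 − 0.518573) = -0.0544778.
After k=1: 222.284.
Order-2 term: −1/720 · (0.000373469 − 0.00500052) = 6.42646e-06.
After k=2: 222.284.
Order-3 term: 1/30240 · (2.71210e-06 − 2.17615e-05) = -6.29942e-10.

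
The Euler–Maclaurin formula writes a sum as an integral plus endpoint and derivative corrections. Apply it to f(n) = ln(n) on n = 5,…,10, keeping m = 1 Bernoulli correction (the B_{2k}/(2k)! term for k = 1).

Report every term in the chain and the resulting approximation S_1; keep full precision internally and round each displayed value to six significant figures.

∫_5^10 ln(x) dx evaluates to 9.97866.
Endpoint term: (f(5) + f(10))/2 = (1.60944 + 2.30259)/2 = 1.95601.
So far: 11.9347.
Correction k=1: B_{2}/2! · (f^{(1)}(10) − f^{(1)}(5)) = 1/12 · (0.100000 − 0.200000) = -0.00833333.

S_1 ≈ 11.9263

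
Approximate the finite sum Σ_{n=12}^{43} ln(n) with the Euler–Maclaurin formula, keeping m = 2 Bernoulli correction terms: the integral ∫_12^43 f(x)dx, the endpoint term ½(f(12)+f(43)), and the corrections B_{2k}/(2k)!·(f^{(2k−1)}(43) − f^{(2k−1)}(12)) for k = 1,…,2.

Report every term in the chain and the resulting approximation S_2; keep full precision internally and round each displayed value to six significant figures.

∫_12^43 ln(x) dx evaluates to 100.913.
Endpoint term: (f(12) + f(43))/2 = (2.48491 + 3.76120)/2 = 3.12305.
Integral + boundary = 104.036.
Order-1 term: 1/12 · (0.0232558 − 0.0833333) = -0.00500646.
Running total after k=1: 104.031.
Order-2 term: −1/720 · (2.51550e-05 − 0.00115741) = 1.57257e-06.

S_2 ≈ 104.031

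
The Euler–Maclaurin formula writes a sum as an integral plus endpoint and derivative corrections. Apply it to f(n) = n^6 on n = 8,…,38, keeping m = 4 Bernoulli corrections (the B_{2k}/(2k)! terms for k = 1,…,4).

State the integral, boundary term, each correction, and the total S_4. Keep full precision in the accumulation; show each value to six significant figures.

S_4 ≈ 1.78900e+10

∫_8^38 x^6 dx evaluates to 1.63448e+10.
Boundary: ½(f(8) + f(38)) = ½(262144 + 3.01094e+09) = 1.50560e+09.
So far: 1.78504e+10.
Correction k=1: B_{2}/2! · (f^{(1)}(38) − f^{(1)}(8)) = 1/12 · (4.75411e+08 − 196608) = 3.96012e+07.
Running total after k=1: 1.78900e+10.
Correction k=2: B_{4}/4! · (f^{(3)}(38) − f^{(3)}(8)) = −1/720 · (6.58464e+06 − 61440.0) = -9060.00.
Running total after k=2: 1.78900e+10.
Correction k=3: B_{6}/6! · (f^{(5)}(38) − f^{(5)}(8)) = 1/30240 · (27360.0 − 5760.00) = 0.714286.
Running total after k=3: 1.78900e+10.
Correction k=4: B_{8}/8! · (f^{(7)}(38) − f^{(7)}(8)) = −1/1209600 · (0.00000 − 0.00000) = 0.00000.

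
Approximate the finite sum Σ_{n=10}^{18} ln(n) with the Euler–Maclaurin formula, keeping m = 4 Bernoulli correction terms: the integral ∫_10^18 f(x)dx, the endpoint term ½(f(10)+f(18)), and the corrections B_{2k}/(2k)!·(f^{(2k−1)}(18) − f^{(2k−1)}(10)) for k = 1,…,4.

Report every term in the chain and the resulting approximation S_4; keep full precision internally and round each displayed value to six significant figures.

∫_10^18 ln(x) dx evaluates to 21.0008.
½[f(10) + f(18)] = ½[2.30259 + 2.89037] = 2.59648.
Integral + boundary = 23.5973.
Correction k=1: B_{2}/2! · (f^{(1)}(18) − f^{(1)}(10)) = 1/12 · (0.0555556 − 0.100000) = -0.00370370.
Running total after k=1: 23.5936.
Correction k=2: B_{4}/4! · (f^{(3)}(18) − f^{(3)}(10)) = −1/720 · (0.000342936 − 0.00200000) = 2.30148e-06.
Running total after k=2: 23.5936.
Correction k=3: B_{6}/6! · (f^{(5)}(18) − f^{(5)}(10)) = 1/30240 · (1.27013e-05 − 0.000240000) = -7.51649e-09.
Running total after k=3: 23.5936.
Correction k=4: B_{8}/8! · (f^{(7)}(18) − f^{(7)}(10)) = −1/1209600 · (1.17605e-06 − 7.20000e-05) = 5.85515e-11.

S_4 ≈ 23.5936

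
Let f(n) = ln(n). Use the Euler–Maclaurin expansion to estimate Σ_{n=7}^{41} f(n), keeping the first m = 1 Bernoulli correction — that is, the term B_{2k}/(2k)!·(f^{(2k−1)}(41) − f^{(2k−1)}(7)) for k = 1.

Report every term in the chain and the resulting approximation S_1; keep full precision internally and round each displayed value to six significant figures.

S_1 ≈ 107.455

The integral term ∫_7^41 ln(x) dx = 104.635.
½[f(7) + f(41)] = ½[1.94591 + 3.71357] = 2.82974.
So far: 107.465.
k=1: B_{2}/(2)! × [f^{(1)}(41) − f^{(1)}(7)] = 1/12 × (0.0243902 − 0.142857) = -0.00987224.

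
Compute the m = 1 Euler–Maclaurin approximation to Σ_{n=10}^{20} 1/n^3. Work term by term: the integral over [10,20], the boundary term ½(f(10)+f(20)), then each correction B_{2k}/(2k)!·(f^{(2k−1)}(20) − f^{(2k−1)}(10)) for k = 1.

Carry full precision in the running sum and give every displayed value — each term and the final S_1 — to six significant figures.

The integral term ∫_10^20 1/x^3 dx = 0.00375000.
Boundary: ½(f(10) + f(20)) = ½(0.00100000 + 0.000125000) = 0.000562500.
Integral + boundary = 0.00431250.
Correction k=1: B_{2}/2! · (f^{(1)}(20) − f^{(1)}(10)) = 1/12 · (-1.87500e-05 − (-0.000300000)) = 2.34375e-05.

S_1 ≈ 0.00433594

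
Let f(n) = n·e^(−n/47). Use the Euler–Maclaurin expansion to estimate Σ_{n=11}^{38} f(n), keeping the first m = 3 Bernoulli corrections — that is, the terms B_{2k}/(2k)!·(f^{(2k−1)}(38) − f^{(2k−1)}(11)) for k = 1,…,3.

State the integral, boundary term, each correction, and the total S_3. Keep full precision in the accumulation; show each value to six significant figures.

S_3 ≈ 390.077

Integral: ∫_11^38 x·e^(−x/47) dx = 377.304.
Boundary: ½(f(11) + f(38)) = ½(8.70461 + 16.9298) = 12.8172.
Running total after boundary: 390.121.
Correction k=1: B_{2}/2! · (f^{(1)}(38) − f^{(1)}(11)) = 1/12 · (0.0853126 − 0.606124) = -0.0434009.
Running total after k=1: 390.077.
Correction k=2: B_{4}/4! · (f^{(3)}(38) − f^{(3)}(11)) = −1/720 · (0.000441989 − 0.000990847) = 7.62301e-07.
Running total after k=2: 390.077.
Correction k=3: B_{6}/6! · (f^{(5)}(38) − f^{(5)}(11)) = 1/30240 · (3.82688e-07 − 7.72886e-07) = -1.29034e-11.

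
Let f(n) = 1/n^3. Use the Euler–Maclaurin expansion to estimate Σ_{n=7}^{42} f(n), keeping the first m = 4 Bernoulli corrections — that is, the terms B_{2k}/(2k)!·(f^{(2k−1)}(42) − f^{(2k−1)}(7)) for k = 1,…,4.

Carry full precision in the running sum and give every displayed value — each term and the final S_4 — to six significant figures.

S_4 ≈ 0.0114885

The integral term ∫_7^42 1/x^3 dx = 0.00992063.
Boundary: ½(f(7) + f(42)) = ½(0.00291545 + 1.34975e-05) = 0.00146447.
Running total after boundary: 0.0113851.
k=1: B_{2}/(2)! × [f^{(1)}(42) − f^{(1)}(7)] = 1/12 × (-9.64104e-07 − (-0.00124948)) = 0.000104043.
Running total after k=1: 0.0114892.
k=2: B_{4}/(4)! × [f^{(3)}(42) − f^{(3)}(7)] = −1/720 × (-1.09309e-08 − (-0.000509992)) = -7.08306e-07.
Running total after k=2: 0.0114884.
k=3: B_{6}/(6)! × [f^{(5)}(42) − f^{(5)}(7)] = 1/30240 × (-2.60259e-10 − (-0.000437136)) = 1.44555e-08.
Running total after k=3: 0.0114885.
k=4: B_{8}/(8)! × [f^{(7)}(42) − f^{(7)}(7)] = −1/1209600 × (-1.06228e-11 − (-0.000642322)) = -5.31020e-10.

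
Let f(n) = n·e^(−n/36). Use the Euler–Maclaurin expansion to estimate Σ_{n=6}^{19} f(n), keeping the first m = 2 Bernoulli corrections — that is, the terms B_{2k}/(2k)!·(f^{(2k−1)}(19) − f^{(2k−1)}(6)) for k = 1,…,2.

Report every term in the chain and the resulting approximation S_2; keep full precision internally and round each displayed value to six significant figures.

S_2 ≈ 119.958

∫_6^19 x·e^(−x/36) dx evaluates to 111.850.
Boundary: ½(f(6) + f(19)) = ½(5.07889 + 11.2084) = 8.14363.
Running total after boundary: 119.993.
Correction k=1: B_{2}/2! · (f^{(1)}(19) − f^{(1)}(6)) = 1/12 · (0.278571 − 0.705401) = -0.0355692.
Running total after k=1: 119.958.
Correction k=2: B_{4}/4! · (f^{(3)}(19) − f^{(3)}(6)) = −1/720 · (0.00112531 − 0.00185059) = 1.00734e-06.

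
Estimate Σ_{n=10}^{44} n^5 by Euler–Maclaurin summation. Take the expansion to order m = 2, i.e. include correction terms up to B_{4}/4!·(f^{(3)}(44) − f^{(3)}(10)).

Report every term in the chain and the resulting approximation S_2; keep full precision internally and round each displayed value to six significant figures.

S_2 ≈ 1.29328e+09

∫_10^44 x^5 dx evaluates to 1.20922e+09.
Boundary: ½(f(10) + f(44)) = ½(100000 + 1.64916e+08) = 8.25081e+07.
Integral + boundary = 1.29173e+09.
Correction k=1: B_{2}/2! · (f^{(1)}(44) − f^{(1)}(10)) = 1/12 · (1.87405e+07 − 50000.0) = 1.55754e+06.
Running total after k=1: 1.29328e+09.
Correction k=2: B_{4}/4! · (f^{(3)}(44) − f^{(3)}(10)) = −1/720 · (116160 − 6000.00) = -153.000.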